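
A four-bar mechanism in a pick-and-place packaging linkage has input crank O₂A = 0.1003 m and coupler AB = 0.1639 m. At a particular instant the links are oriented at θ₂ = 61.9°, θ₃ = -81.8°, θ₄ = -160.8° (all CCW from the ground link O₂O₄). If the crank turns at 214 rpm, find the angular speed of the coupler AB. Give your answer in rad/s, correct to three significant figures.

9.47

ω₂ = 22.41 rad/s (from 214 rpm).
Differentiating the loop-closure r₂e^{iθ₂}+r₃e^{iθ₃}=r₁+r₄e^{iθ₄} gives r₂ω₂e^{iθ₂}+r₃ω₃e^{iθ₃}=r₄ω₄e^{iθ₄}.
Eliminating the other unknown: ω₃ = r₂ω₂ sin(θ₄−θ₂) / [r₃ sin(θ₃−θ₄)].
Numerator sine = +0.67816; denominator sine = +0.98163.
Result = 0.1003·22.41·(+0.67816) / (0.1639·(+0.98163)) = +9.4744 rad/s; magnitude 9.4744 rad/s.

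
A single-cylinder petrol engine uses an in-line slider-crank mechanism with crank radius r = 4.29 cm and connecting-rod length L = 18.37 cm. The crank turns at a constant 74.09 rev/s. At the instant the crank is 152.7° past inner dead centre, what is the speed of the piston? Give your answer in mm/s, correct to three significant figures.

7250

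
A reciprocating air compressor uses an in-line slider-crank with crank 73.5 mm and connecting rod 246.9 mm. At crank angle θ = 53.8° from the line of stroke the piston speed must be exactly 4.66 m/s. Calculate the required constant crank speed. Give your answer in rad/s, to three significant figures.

66.5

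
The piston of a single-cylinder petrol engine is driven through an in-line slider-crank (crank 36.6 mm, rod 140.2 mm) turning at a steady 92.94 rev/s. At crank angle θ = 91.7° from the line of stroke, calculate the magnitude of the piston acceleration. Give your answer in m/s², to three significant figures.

ω = 2π·92.9 = 584 rad/s
x(θ) = r cosθ + √(L² − r² sin²θ); with ω constant, a = ω²·d²x/dθ².
d²x/dθ² = −r cosθ − r²(cos2θ)/√u − r⁴ sin²2θ/(4u^{3/2}),  u = L² − r² sin²θ = 0.0183177 m².
Substituting r = 0.0366 m, L = 0.1402 m, θ = 91.7°: d²x/dθ² = +0.010965 m.
a = ω²·d²x/dθ² = (584)²·(+0.010965) = +3739.2 m/s²;  |a| = 3739.2 m/s².

3740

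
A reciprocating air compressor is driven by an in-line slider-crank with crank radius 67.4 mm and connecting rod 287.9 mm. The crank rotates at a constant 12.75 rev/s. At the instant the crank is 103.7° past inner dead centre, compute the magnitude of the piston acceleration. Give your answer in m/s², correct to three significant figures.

194

ω = 2π·12.8 = 80.11 rad/s
x(θ) = r cosθ + √(L² − r² sin²θ); with ω constant, a = ω²·d²x/dθ².
d²x/dθ² = −r cosθ − r²(cos2θ)/√u − r⁴ sin²2θ/(4u^{3/2}),  u = L² − r² sin²θ = 0.0785985 m².
Substituting r = 0.0674 m, L = 0.2879 m, θ = 103.7°: d²x/dθ² = +0.030299 m.
a = ω²·d²x/dθ² = (80.11)²·(+0.030299) = +194.45 m/s²;  |a| = 194.45 m/s².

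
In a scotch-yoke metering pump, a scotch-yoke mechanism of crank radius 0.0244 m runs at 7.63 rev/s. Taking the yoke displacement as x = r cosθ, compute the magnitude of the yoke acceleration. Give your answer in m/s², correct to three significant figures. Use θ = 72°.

ω = 47.94 rad/s (from 7.63 rev/s).
x = r cosθ ⇒ ẍ = −rω² cosθ (ω constant).
|a| = rω²|cosθ| = 0.0244·(47.94)²·|cos 72°| = 17.329 m/s².

17.3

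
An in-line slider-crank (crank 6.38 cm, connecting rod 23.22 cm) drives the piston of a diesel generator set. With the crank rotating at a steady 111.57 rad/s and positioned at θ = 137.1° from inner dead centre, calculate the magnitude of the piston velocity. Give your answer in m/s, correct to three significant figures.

3.85

ω = 111.6 rad/s
For an in-line slider-crank, x = r cosθ + √(L² − r² sin²θ), so v = −rω sinθ·[1 + r cosθ/√(L² − r² sin²θ)].
With r = 0.0638 m, L = 0.2322 m, θ = 137.1°: √(L² − r² sin²θ) = 0.2281 m.
v = −0.0638·111.6·0.68072·[1 + 0.0638·-0.73254/0.2281] = -3.8527 m/s.
|v| = 3.8527 m/s.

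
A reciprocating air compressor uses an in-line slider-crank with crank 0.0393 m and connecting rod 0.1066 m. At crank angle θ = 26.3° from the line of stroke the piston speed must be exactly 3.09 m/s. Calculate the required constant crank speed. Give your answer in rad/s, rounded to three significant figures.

For an in-line slider-crank, |v_piston| = rω|sinθ|·[1 + r cosθ/√(L² − r² sin²θ)].
With r = 0.0393 m, L = 0.1066 m, θ = 26.3°: the bracketed kinematic factor |dx/dθ| = 0.023246 m.
ω = v/|dx/dθ| = 3.09/0.023246 = 132.93 rad/s.

133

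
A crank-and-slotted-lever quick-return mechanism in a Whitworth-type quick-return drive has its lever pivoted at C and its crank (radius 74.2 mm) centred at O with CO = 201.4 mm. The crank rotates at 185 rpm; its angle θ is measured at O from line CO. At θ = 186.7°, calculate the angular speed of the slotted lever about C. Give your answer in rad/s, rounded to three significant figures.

ω = 19.37 rad/s (from 185 rpm).
Crank pin A relative to C: A = (d + r cosθ, r sinθ); lever angle φ = atan2(r sinθ, d + r cosθ).
Differentiating tanφ: φ̇ = rω(d cosθ + r)/(d² + r² + 2dr cosθ).
d² + r² + 2dr cosθ = |CA|² = 0.016384 m²;  d cosθ + r = -0.12582 m.
|ω_lever| = |0.0742·19.37·-0.12582| / 0.016384 = 11.04 rad/s.

11.0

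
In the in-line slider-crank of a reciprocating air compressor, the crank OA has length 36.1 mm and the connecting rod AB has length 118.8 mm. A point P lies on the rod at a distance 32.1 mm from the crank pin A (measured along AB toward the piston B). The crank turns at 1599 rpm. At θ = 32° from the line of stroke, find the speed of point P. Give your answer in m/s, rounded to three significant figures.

5.08

ω = 167.4 rad/s.  Crank-pin speed |V_A| = rω = 6.0448 m/s, perpendicular to OA.
Rod angle: sinφ = −(r/L) sinθ ⇒ φ = -9.267°; ω_rod = −rω cosθ/√(L²−r²sin²θ) = -43.721 rad/s.
V_P = V_A + ω_rod × AP, with AP = 0.0321 m along the rod.
Components: V_Px = −rω sinθ − a·ω_rod·sinφ = -3.4293 m/s;  V_Py = rω cosθ + a·ω_rod·cosφ = +3.7412 m/s.
|V_P| = √(V_Px² + V_Py²) = 5.0751 m/s.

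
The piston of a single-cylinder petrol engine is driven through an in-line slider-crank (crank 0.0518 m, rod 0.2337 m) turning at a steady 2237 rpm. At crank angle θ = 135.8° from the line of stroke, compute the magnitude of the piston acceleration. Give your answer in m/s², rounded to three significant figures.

ω = 2π·2237/60 = 234.3 rad/s
x(θ) = r cosθ + √(L² − r² sin²θ); with ω constant, a = ω²·d²x/dθ².
d²x/dθ² = −r cosθ − r²(cos2θ)/√u − r⁴ sin²2θ/(4u^{3/2}),  u = L² − r² sin²θ = 0.0533115 m².
Substituting r = 0.0518 m, L = 0.2337 m, θ = 135.8°: d²x/dθ² = +0.036665 m.
a = ω²·d²x/dθ² = (234.3)²·(+0.036665) = +2012.1 m/s²;  |a| = 2012.1 m/s².

2010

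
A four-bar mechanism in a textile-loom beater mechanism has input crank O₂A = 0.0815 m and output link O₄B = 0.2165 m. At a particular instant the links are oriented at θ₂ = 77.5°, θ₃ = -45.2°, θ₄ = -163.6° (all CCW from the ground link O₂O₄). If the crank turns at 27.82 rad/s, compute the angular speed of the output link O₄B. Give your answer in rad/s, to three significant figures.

10.0

ω₂ = 27.82 rad/s
Differentiating the loop-closure r₂e^{iθ₂}+r₃e^{iθ₃}=r₁+r₄e^{iθ₄} gives r₂ω₂e^{iθ₂}+r₃ω₃e^{iθ₃}=r₄ω₄e^{iθ₄}.
Eliminating the other unknown: ω₄ = r₂ω₂ sin(θ₂−θ₃) / [r₄ sin(θ₄−θ₃)].
Numerator sine = +0.84151; denominator sine = -0.87965.
Result = 0.0815·27.82·(+0.84151) / (0.2165·(-0.87965)) = -10.019 rad/s; magnitude 10.019 rad/s.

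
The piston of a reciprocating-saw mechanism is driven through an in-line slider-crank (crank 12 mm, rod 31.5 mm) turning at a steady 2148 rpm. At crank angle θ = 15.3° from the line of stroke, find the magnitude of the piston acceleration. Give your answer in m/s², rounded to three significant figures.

788

ω = 2π·2148/60 = 224.9 rad/s
x(θ) = r cosθ + √(L² − r² sin²θ); with ω constant, a = ω²·d²x/dθ².
d²x/dθ² = −r cosθ − r²(cos2θ)/√u − r⁴ sin²2θ/(4u^{3/2}),  u = L² − r² sin²θ = 0.000982223 m².
Substituting r = 0.012 m, L = 0.0315 m, θ = 15.3°: d²x/dθ² = -0.015573 m.
a = ω²·d²x/dθ² = (224.9)²·(-0.015573) = -787.96 m/s²;  |a| = 787.96 m/s².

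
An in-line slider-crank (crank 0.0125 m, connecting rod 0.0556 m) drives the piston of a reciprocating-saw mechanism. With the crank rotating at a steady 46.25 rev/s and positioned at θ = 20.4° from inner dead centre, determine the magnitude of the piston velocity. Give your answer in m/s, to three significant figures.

ω = 2π·46.2 = 290.6 rad/s
For an in-line slider-crank, x = r cosθ + √(L² − r² sin²θ), so v = −rω sinθ·[1 + r cosθ/√(L² − r² sin²θ)].
With r = 0.0125 m, L = 0.0556 m, θ = 20.4°: √(L² − r² sin²θ) = 0.055429 m.
v = −0.0125·290.6·0.34857·[1 + 0.0125·0.93728/0.055429] = -1.5338 m/s.
|v| = 1.5338 m/s.

1.53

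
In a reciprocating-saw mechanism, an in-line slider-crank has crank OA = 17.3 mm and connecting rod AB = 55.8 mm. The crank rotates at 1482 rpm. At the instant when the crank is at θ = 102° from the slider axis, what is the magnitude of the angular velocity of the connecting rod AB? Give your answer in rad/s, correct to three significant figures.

ω = 155.2 rad/s (converted from 1482 rpm).
The rod makes angle φ with the slider axis where L sinφ = r sinθ; differentiating, L cosφ·φ̇ = r ω cosθ.
L cosφ = √(L² − r² sin²θ) = 0.053172 m.
|ω_rod| = r ω |cosθ| / √(L² − r² sin²θ) = 0.0173·155.2·0.20791/0.053172 = 10.498 rad/s.

10.5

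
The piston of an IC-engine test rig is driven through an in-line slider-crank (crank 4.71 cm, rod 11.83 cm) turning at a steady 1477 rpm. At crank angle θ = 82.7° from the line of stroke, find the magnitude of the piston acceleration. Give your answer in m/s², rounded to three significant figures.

ω = 2π·1477/60 = 154.7 rad/s
x(θ) = r cosθ + √(L² − r² sin²θ); with ω constant, a = ω²·d²x/dθ².
d²x/dθ² = −r cosθ − r²(cos2θ)/√u − r⁴ sin²2θ/(4u^{3/2}),  u = L² − r² sin²θ = 0.0118123 m².
Substituting r = 0.0471 m, L = 0.1183 m, θ = 82.7°: d²x/dθ² = +0.013707 m.
a = ω²·d²x/dθ² = (154.7)²·(+0.013707) = +327.91 m/s²;  |a| = 327.91 m/s².

328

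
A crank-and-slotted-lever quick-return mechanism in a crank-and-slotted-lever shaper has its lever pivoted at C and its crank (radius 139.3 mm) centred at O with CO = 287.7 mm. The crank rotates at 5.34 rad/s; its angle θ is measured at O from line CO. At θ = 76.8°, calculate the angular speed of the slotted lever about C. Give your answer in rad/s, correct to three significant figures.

1.27

ω = 5.34 rad/s
Crank pin A relative to C: A = (d + r cosθ, r sinθ); lever angle φ = atan2(r sinθ, d + r cosθ).
Differentiating tanφ: φ̇ = rω(d cosθ + r)/(d² + r² + 2dr cosθ).
d² + r² + 2dr cosθ = |CA|² = 0.120479 m²;  d cosθ + r = +0.205 m.
|ω_lever| = |0.1393·5.34·+0.205| / 0.120479 = 1.2657 rad/s.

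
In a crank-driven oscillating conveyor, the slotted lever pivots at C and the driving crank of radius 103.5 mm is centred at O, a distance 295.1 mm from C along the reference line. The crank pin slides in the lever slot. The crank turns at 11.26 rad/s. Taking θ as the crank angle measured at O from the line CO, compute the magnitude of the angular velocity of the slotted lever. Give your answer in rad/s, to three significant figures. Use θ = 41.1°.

ω = 11.26 rad/s
Crank pin A relative to C: A = (d + r cosθ, r sinθ); lever angle φ = atan2(r sinθ, d + r cosθ).
Differentiating tanφ: φ̇ = rω(d cosθ + r)/(d² + r² + 2dr cosθ).
d² + r² + 2dr cosθ = |CA|² = 0.143828 m²;  d cosθ + r = +0.32588 m.
|ω_lever| = |0.1035·11.26·+0.32588| / 0.143828 = 2.6405 rad/s.

2.64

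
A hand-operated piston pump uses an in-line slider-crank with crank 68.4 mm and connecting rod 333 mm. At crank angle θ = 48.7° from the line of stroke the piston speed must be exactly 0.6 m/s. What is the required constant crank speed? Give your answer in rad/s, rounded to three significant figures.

10.3

For an in-line slider-crank, |v_piston| = rω|sinθ|·[1 + r cosθ/√(L² − r² sin²θ)].
With r = 0.0684 m, L = 0.333 m, θ = 48.7°: the bracketed kinematic factor |dx/dθ| = 0.058437 m.
ω = v/|dx/dθ| = 0.6/0.058437 = 10.267 rad/s.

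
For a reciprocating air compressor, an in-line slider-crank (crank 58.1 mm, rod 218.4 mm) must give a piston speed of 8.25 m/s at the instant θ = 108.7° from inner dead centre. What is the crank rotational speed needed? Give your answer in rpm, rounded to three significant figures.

For an in-line slider-crank, |v_piston| = rω|sinθ|·[1 + r cosθ/√(L² − r² sin²θ)].
With r = 0.0581 m, L = 0.2184 m, θ = 108.7°: the bracketed kinematic factor |dx/dθ| = 0.050183 m.
ω = v/|dx/dθ| = 8.25/0.050183 = 164.4 rad/s.
N = 60ω/(2π) = 1569.9 rpm.

1570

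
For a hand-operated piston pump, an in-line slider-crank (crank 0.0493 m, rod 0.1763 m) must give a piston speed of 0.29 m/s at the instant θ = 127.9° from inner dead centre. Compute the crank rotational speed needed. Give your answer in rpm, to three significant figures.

For an in-line slider-crank, |v_piston| = rω|sinθ|·[1 + r cosθ/√(L² − r² sin²θ)].
With r = 0.0493 m, L = 0.1763 m, θ = 127.9°: the bracketed kinematic factor |dx/dθ| = 0.032051 m.
ω = v/|dx/dθ| = 0.29/0.032051 = 9.0482 rad/s.
N = 60ω/(2π) = 86.404 rpm.

86.4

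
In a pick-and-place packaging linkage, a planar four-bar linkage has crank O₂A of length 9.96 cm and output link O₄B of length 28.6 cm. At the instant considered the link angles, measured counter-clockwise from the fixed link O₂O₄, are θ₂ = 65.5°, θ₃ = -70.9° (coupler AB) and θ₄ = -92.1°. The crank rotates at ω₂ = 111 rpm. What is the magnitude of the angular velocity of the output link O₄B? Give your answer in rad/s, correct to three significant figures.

7.72

ω₂ = 11.62 rad/s (from 111 rpm).
Differentiating the loop-closure r₂e^{iθ₂}+r₃e^{iθ₃}=r₁+r₄e^{iθ₄} gives r₂ω₂e^{iθ₂}+r₃ω₃e^{iθ₃}=r₄ω₄e^{iθ₄}.
Eliminating the other unknown: ω₄ = r₂ω₂ sin(θ₂−θ₃) / [r₄ sin(θ₄−θ₃)].
Numerator sine = +0.68962; denominator sine = -0.36162.
Result = 0.0996·11.62·(+0.68962) / (0.286·(-0.36162)) = -7.7196 rad/s; magnitude 7.7196 rad/s.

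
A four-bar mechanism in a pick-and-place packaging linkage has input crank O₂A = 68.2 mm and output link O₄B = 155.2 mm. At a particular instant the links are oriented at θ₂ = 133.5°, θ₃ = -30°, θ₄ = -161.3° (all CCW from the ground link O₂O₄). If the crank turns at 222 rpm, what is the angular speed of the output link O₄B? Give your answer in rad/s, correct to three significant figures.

3.86

ω₂ = 23.25 rad/s (from 222 rpm).
Differentiating the loop-closure r₂e^{iθ₂}+r₃e^{iθ₃}=r₁+r₄e^{iθ₄} gives r₂ω₂e^{iθ₂}+r₃ω₃e^{iθ₃}=r₄ω₄e^{iθ₄}.
Eliminating the other unknown: ω₄ = r₂ω₂ sin(θ₂−θ₃) / [r₄ sin(θ₄−θ₃)].
Numerator sine = +0.28402; denominator sine = -0.75126.
Result = 0.0682·23.25·(+0.28402) / (0.1552·(-0.75126)) = -3.8621 rad/s; magnitude 3.8621 rad/s.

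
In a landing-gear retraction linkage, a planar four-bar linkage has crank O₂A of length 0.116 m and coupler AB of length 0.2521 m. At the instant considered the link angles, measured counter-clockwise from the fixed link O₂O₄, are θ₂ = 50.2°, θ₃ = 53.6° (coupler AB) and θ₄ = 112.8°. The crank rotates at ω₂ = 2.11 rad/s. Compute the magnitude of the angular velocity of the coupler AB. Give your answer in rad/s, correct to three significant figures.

1.00

ω₂ = 2.11 rad/s
Differentiating the loop-closure r₂e^{iθ₂}+r₃e^{iθ₃}=r₁+r₄e^{iθ₄} gives r₂ω₂e^{iθ₂}+r₃ω₃e^{iθ₃}=r₄ω₄e^{iθ₄}.
Eliminating the other unknown: ω₃ = r₂ω₂ sin(θ₄−θ₂) / [r₃ sin(θ₃−θ₄)].
Numerator sine = +0.88782; denominator sine = -0.85896.
Result = 0.116·2.11·(+0.88782) / (0.2521·(-0.85896)) = -1.0035 rad/s; magnitude 1.0035 rad/s.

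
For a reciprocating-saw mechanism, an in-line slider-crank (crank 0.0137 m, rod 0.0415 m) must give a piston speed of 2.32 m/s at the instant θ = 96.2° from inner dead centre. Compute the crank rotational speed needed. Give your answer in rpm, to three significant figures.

1690

For an in-line slider-crank, |v_piston| = rω|sinθ|·[1 + r cosθ/√(L² − r² sin²θ)].
With r = 0.0137 m, L = 0.0415 m, θ = 96.2°: the bracketed kinematic factor |dx/dθ| = 0.013106 m.
ω = v/|dx/dθ| = 2.32/0.013106 = 177.02 rad/s.
N = 60ω/(2π) = 1690.4 rpm.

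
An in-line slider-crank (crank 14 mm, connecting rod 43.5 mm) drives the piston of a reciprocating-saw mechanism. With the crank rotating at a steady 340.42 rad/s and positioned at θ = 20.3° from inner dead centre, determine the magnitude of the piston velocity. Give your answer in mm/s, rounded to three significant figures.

2160

ω = 340.4 rad/s
For an in-line slider-crank, x = r cosθ + √(L² − r² sin²θ), so v = −rω sinθ·[1 + r cosθ/√(L² − r² sin²θ)].
With r = 0.014 m, L = 0.0435 m, θ = 20.3°: √(L² − r² sin²θ) = 0.043228 m.
v = −0.014·340.4·0.34694·[1 + 0.014·0.93789/0.043228] = -2.1557 m/s.
|v| = 2.1557 m/s = 2155.7 mm/s.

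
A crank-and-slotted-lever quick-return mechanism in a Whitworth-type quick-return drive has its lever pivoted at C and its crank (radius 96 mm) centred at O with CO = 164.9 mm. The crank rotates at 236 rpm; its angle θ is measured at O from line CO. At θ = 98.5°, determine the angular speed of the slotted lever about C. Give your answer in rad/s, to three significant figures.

ω = 24.71 rad/s (from 236 rpm).
Crank pin A relative to C: A = (d + r cosθ, r sinθ); lever angle φ = atan2(r sinθ, d + r cosθ).
Differentiating tanφ: φ̇ = rω(d cosθ + r)/(d² + r² + 2dr cosθ).
d² + r² + 2dr cosθ = |CA|² = 0.0317282 m²;  d cosθ + r = +0.071626 m.
|ω_lever| = |0.096·24.71·+0.071626| / 0.0317282 = 5.356 rad/s.

5.36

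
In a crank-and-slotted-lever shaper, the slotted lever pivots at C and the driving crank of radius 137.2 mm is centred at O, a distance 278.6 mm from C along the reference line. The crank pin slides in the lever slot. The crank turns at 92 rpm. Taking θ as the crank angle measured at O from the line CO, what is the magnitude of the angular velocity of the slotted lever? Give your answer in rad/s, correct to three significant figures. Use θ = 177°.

9.27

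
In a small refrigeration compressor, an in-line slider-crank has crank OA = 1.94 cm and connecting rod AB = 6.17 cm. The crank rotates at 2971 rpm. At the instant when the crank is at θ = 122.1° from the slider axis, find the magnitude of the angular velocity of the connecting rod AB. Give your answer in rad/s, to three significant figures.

53.9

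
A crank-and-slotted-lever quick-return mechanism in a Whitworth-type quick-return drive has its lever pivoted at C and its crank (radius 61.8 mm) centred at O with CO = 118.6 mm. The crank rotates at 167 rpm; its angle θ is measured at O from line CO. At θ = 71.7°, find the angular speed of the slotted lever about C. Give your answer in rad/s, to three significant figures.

ω = 17.49 rad/s (from 167 rpm).
Crank pin A relative to C: A = (d + r cosθ, r sinθ); lever angle φ = atan2(r sinθ, d + r cosθ).
Differentiating tanφ: φ̇ = rω(d cosθ + r)/(d² + r² + 2dr cosθ).
d² + r² + 2dr cosθ = |CA|² = 0.022488 m²;  d cosθ + r = +0.09904 m.
|ω_lever| = |0.0618·17.49·+0.09904| / 0.022488 = 4.7598 rad/s.

4.76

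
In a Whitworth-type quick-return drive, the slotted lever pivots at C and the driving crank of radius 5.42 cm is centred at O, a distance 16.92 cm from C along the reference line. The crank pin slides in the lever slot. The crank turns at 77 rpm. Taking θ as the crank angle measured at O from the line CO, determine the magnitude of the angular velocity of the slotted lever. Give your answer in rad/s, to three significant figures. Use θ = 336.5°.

ω = 8.063 rad/s (from 77 rpm).
Crank pin A relative to C: A = (d + r cosθ, r sinθ); lever angle φ = atan2(r sinθ, d + r cosθ).
Differentiating tanφ: φ̇ = rω(d cosθ + r)/(d² + r² + 2dr cosθ).
d² + r² + 2dr cosθ = |CA|² = 0.0483863 m²;  d cosθ + r = +0.20937 m.
|ω_lever| = |0.0542·8.063·+0.20937| / 0.0483863 = 1.8911 rad/s.

1.89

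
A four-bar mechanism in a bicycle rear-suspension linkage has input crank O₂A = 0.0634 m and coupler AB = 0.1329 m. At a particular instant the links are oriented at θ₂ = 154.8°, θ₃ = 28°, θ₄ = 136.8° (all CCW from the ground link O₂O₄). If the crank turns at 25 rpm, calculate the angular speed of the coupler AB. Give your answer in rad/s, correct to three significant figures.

0.408

ω₂ = 2.618 rad/s (from 25 rpm).
Differentiating the loop-closure r₂e^{iθ₂}+r₃e^{iθ₃}=r₁+r₄e^{iθ₄} gives r₂ω₂e^{iθ₂}+r₃ω₃e^{iθ₃}=r₄ω₄e^{iθ₄}.
Eliminating the other unknown: ω₃ = r₂ω₂ sin(θ₄−θ₂) / [r₃ sin(θ₃−θ₄)].
Numerator sine = -0.30902; denominator sine = -0.94665.
Result = 0.0634·2.618·(-0.30902) / (0.1329·(-0.94665)) = +0.40769 rad/s; magnitude 0.40769 rad/s.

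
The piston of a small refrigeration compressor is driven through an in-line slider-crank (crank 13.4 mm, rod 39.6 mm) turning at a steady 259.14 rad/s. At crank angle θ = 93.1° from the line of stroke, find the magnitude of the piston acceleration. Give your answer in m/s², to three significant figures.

ω = 259.1 rad/s
x(θ) = r cosθ + √(L² − r² sin²θ); with ω constant, a = ω²·d²x/dθ².
d²x/dθ² = −r cosθ − r²(cos2θ)/√u − r⁴ sin²2θ/(4u^{3/2}),  u = L² − r² sin²θ = 0.00138913 m².
Substituting r = 0.0134 m, L = 0.0396 m, θ = 93.1°: d²x/dθ² = +0.0055124 m.
a = ω²·d²x/dθ² = (259.1)²·(+0.0055124) = +370.17 m/s²;  |a| = 370.17 m/s².

370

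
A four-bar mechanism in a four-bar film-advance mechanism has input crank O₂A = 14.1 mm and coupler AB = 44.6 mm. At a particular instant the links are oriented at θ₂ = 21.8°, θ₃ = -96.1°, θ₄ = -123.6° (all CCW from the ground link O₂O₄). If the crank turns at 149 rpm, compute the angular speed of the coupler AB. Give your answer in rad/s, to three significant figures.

ω₂ = 15.6 rad/s (from 149 rpm).
Differentiating the loop-closure r₂e^{iθ₂}+r₃e^{iθ₃}=r₁+r₄e^{iθ₄} gives r₂ω₂e^{iθ₂}+r₃ω₃e^{iθ₃}=r₄ω₄e^{iθ₄}.
Eliminating the other unknown: ω₃ = r₂ω₂ sin(θ₄−θ₂) / [r₃ sin(θ₃−θ₄)].
Numerator sine = -0.56784; denominator sine = +0.46175.
Result = 0.0141·15.6·(-0.56784) / (0.0446·(+0.46175)) = -6.0663 rad/s; magnitude 6.0663 rad/s.

6.07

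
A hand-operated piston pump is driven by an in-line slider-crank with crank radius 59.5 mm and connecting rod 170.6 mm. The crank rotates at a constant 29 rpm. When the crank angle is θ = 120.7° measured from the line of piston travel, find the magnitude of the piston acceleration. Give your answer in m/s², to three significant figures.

ω = 2π·29/60 = 3.037 rad/s
x(θ) = r cosθ + √(L² − r² sin²θ); with ω constant, a = ω²·d²x/dθ².
d²x/dθ² = −r cosθ − r²(cos2θ)/√u − r⁴ sin²2θ/(4u^{3/2}),  u = L² − r² sin²θ = 0.0264869 m².
Substituting r = 0.0595 m, L = 0.1706 m, θ = 120.7°: d²x/dθ² = +0.04023 m.
a = ω²·d²x/dθ² = (3.037)²·(+0.04023) = +0.37102 m/s²;  |a| = 0.37102 m/s².

0.371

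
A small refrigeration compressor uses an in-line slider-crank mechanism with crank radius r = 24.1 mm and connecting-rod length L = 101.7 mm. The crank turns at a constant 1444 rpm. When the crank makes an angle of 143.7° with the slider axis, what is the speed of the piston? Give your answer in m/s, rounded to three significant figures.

ω = 2π·1444/60 = 151.2 rad/s
For an in-line slider-crank, x = r cosθ + √(L² − r² sin²θ), so v = −rω sinθ·[1 + r cosθ/√(L² − r² sin²θ)].
With r = 0.0241 m, L = 0.1017 m, θ = 143.7°: √(L² − r² sin²θ) = 0.10069 m.
v = −0.0241·151.2·0.59201·[1 + 0.0241·-0.80593/0.10069] = -1.7413 m/s.
|v| = 1.7413 m/s.

1.74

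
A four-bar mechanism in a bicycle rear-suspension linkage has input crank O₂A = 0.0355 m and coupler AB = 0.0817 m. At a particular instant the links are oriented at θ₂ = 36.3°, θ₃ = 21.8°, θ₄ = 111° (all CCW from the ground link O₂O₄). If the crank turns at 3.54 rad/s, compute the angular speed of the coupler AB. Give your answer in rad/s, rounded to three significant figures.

1.48

ω₂ = 3.54 rad/s
Differentiating the loop-closure r₂e^{iθ₂}+r₃e^{iθ₃}=r₁+r₄e^{iθ₄} gives r₂ω₂e^{iθ₂}+r₃ω₃e^{iθ₃}=r₄ω₄e^{iθ₄}.
Eliminating the other unknown: ω₃ = r₂ω₂ sin(θ₄−θ₂) / [r₃ sin(θ₃−θ₄)].
Numerator sine = +0.96456; denominator sine = -0.99990.
Result = 0.0355·3.54·(+0.96456) / (0.0817·(-0.99990)) = -1.4838 rad/s; magnitude 1.4838 rad/s.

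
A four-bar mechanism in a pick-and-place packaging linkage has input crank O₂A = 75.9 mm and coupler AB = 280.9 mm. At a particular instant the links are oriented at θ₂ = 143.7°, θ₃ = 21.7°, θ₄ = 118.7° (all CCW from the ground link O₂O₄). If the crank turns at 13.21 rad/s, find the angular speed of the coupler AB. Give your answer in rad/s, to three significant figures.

1.52

ω₂ = 13.21 rad/s
Differentiating the loop-closure r₂e^{iθ₂}+r₃e^{iθ₃}=r₁+r₄e^{iθ₄} gives r₂ω₂e^{iθ₂}+r₃ω₃e^{iθ₃}=r₄ω₄e^{iθ₄}.
Eliminating the other unknown: ω₃ = r₂ω₂ sin(θ₄−θ₂) / [r₃ sin(θ₃−θ₄)].
Numerator sine = -0.42262; denominator sine = -0.99255.
Result = 0.0759·13.21·(-0.42262) / (0.2809·(-0.99255)) = +1.5198 rad/s; magnitude 1.5198 rad/s.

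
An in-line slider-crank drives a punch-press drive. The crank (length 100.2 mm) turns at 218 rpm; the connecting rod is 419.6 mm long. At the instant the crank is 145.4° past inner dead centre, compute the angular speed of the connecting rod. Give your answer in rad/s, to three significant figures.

ω = 22.83 rad/s (converted from 218 rpm).
The rod makes angle φ with the slider axis where L sinφ = r sinθ; differentiating, L cosφ·φ̇ = r ω cosθ.
L cosφ = √(L² − r² sin²θ) = 0.41572 m.
|ω_rod| = r ω |cosθ| / √(L² − r² sin²θ) = 0.1002·22.83·0.82314/0.41572 = 4.5292 rad/s.

4.53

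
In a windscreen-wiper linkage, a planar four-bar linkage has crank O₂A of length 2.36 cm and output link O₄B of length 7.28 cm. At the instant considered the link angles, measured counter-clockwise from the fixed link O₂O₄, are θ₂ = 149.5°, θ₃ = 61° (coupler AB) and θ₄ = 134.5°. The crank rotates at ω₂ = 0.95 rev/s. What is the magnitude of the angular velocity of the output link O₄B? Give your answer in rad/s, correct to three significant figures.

ω₂ = 5.969 rad/s (from 0.95 rev/s).
Differentiating the loop-closure r₂e^{iθ₂}+r₃e^{iθ₃}=r₁+r₄e^{iθ₄} gives r₂ω₂e^{iθ₂}+r₃ω₃e^{iθ₃}=r₄ω₄e^{iθ₄}.
Eliminating the other unknown: ω₄ = r₂ω₂ sin(θ₂−θ₃) / [r₄ sin(θ₄−θ₃)].
Numerator sine = +0.99966; denominator sine = +0.95882.
Result = 0.0236·5.969·(+0.99966) / (0.0728·(+0.95882)) = +2.0174 rad/s; magnitude 2.0174 rad/s.

2.02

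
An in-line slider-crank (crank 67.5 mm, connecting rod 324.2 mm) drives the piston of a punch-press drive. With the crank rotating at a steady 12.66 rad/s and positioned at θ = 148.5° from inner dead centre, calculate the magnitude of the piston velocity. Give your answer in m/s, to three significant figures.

ω = 12.66 rad/s
For an in-line slider-crank, x = r cosθ + √(L² − r² sin²θ), so v = −rω sinθ·[1 + r cosθ/√(L² − r² sin²θ)].
With r = 0.0675 m, L = 0.3242 m, θ = 148.5°: √(L² − r² sin²θ) = 0.32228 m.
v = −0.0675·12.66·0.52250·[1 + 0.0675·-0.85264/0.32228] = -0.36676 m/s.
|v| = 0.36676 m/s.

0.367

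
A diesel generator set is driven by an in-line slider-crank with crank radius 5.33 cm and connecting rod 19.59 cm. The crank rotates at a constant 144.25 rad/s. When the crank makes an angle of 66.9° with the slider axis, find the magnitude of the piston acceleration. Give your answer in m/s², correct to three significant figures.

223

ω = 144.2 rad/s
x(θ) = r cosθ + √(L² − r² sin²θ); with ω constant, a = ω²·d²x/dθ².
d²x/dθ² = −r cosθ − r²(cos2θ)/√u − r⁴ sin²2θ/(4u^{3/2}),  u = L² − r² sin²θ = 0.0359732 m².
Substituting r = 0.0533 m, L = 0.1959 m, θ = 66.9°: d²x/dθ² = -0.010698 m.
a = ω²·d²x/dθ² = (144.2)²·(-0.010698) = -222.61 m/s²;  |a| = 222.61 m/s².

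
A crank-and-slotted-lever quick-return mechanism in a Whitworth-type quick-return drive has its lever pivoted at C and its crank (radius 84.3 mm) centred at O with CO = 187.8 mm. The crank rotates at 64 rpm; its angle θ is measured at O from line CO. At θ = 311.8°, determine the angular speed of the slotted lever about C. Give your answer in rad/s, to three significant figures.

ω = 6.702 rad/s (from 64 rpm).
Crank pin A relative to C: A = (d + r cosθ, r sinθ); lever angle φ = atan2(r sinθ, d + r cosθ).
Differentiating tanφ: φ̇ = rω(d cosθ + r)/(d² + r² + 2dr cosθ).
d² + r² + 2dr cosθ = |CA|² = 0.0634798 m²;  d cosθ + r = +0.20947 m.
|ω_lever| = |0.0843·6.702·+0.20947| / 0.0634798 = 1.8644 rad/s.

1.86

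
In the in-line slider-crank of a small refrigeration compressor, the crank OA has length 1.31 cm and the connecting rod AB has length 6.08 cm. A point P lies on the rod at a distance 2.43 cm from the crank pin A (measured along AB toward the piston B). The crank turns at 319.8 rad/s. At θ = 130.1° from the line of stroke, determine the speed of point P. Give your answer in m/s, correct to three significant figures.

3.43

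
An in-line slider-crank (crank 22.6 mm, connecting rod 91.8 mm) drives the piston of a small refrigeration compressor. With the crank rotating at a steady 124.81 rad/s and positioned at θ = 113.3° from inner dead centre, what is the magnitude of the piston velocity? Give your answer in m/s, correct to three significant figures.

ω = 124.8 rad/s
For an in-line slider-crank, x = r cosθ + √(L² − r² sin²θ), so v = −rω sinθ·[1 + r cosθ/√(L² − r² sin²θ)].
With r = 0.0226 m, L = 0.0918 m, θ = 113.3°: √(L² − r² sin²θ) = 0.089423 m.
v = −0.0226·124.8·0.91845·[1 + 0.0226·-0.39555/0.089423] = -2.3317 m/s.
|v| = 2.3317 m/s.

2.33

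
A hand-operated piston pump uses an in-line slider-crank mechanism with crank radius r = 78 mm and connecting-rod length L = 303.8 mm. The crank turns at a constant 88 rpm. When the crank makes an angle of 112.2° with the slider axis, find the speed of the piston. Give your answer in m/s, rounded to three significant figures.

0.599

ω = 2π·88/60 = 9.215 rad/s
For an in-line slider-crank, x = r cosθ + √(L² − r² sin²θ), so v = −rω sinθ·[1 + r cosθ/√(L² − r² sin²θ)].
With r = 0.078 m, L = 0.3038 m, θ = 112.2°: √(L² − r² sin²θ) = 0.29509 m.
v = −0.078·9.215·0.92587·[1 + 0.078·-0.37784/0.29509] = -0.59905 m/s.
|v| = 0.59905 m/s.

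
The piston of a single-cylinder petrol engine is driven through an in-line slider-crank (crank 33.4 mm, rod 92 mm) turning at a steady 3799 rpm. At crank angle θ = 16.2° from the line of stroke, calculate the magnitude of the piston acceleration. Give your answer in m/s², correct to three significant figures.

6720

ω = 2π·3799/60 = 397.8 rad/s
x(θ) = r cosθ + √(L² − r² sin²θ); with ω constant, a = ω²·d²x/dθ².
d²x/dθ² = −r cosθ − r²(cos2θ)/√u − r⁴ sin²2θ/(4u^{3/2}),  u = L² − r² sin²θ = 0.00837717 m².
Substituting r = 0.0334 m, L = 0.092 m, θ = 16.2°: d²x/dθ² = -0.042481 m.
a = ω²·d²x/dθ² = (397.8)²·(-0.042481) = -6723.5 m/s²;  |a| = 6723.5 m/s².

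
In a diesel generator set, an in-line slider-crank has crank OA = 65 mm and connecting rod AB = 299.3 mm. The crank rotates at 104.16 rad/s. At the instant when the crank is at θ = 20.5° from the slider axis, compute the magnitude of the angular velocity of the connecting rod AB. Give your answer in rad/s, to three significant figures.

21.2

ω = 104.2 rad/s
The rod makes angle φ with the slider axis where L sinφ = r sinθ; differentiating, L cosφ·φ̇ = r ω cosθ.
L cosφ = √(L² − r² sin²θ) = 0.29843 m.
|ω_rod| = r ω |cosθ| / √(L² − r² sin²θ) = 0.065·104.2·0.93667/0.29843 = 21.25 rad/s.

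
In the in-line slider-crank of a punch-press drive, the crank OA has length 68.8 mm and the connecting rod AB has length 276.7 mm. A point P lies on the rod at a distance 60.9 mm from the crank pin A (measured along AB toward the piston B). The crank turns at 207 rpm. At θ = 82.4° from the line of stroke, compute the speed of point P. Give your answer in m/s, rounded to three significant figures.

1.50

ω = 21.68 rad/s.  Crank-pin speed |V_A| = rω = 1.4914 m/s, perpendicular to OA.
Rod angle: sinφ = −(r/L) sinθ ⇒ φ = -14.268°; ω_rod = −rω cosθ/√(L²−r²sin²θ) = -0.73553 rad/s.
V_P = V_A + ω_rod × AP, with AP = 0.0609 m along the rod.
Components: V_Px = −rω sinθ − a·ω_rod·sinφ = -1.4893 m/s;  V_Py = rω cosθ + a·ω_rod·cosφ = +0.15383 m/s.
|V_P| = √(V_Px² + V_Py²) = 1.4972 m/s.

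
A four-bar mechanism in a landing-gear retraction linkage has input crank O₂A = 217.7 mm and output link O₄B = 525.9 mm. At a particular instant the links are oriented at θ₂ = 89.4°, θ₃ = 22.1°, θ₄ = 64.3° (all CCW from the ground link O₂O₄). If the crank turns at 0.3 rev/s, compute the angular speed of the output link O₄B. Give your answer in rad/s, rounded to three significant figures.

1.07

ω₂ = 1.885 rad/s (from 0.3 rev/s).
Differentiating the loop-closure r₂e^{iθ₂}+r₃e^{iθ₃}=r₁+r₄e^{iθ₄} gives r₂ω₂e^{iθ₂}+r₃ω₃e^{iθ₃}=r₄ω₄e^{iθ₄}.
Eliminating the other unknown: ω₄ = r₂ω₂ sin(θ₂−θ₃) / [r₄ sin(θ₄−θ₃)].
Numerator sine = +0.92254; denominator sine = +0.67172.
Result = 0.2177·1.885·(+0.92254) / (0.5259·(+0.67172)) = +1.0716 rad/s; magnitude 1.0716 rad/s.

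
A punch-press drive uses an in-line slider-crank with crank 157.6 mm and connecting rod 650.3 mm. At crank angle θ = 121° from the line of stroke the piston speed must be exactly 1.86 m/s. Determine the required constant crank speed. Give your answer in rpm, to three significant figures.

151

For an in-line slider-crank, |v_piston| = rω|sinθ|·[1 + r cosθ/√(L² − r² sin²θ)].
With r = 0.1576 m, L = 0.6503 m, θ = 121°: the bracketed kinematic factor |dx/dθ| = 0.11785 m.
ω = v/|dx/dθ| = 1.86/0.11785 = 15.783 rad/s.
N = 60ω/(2π) = 150.71 rpm.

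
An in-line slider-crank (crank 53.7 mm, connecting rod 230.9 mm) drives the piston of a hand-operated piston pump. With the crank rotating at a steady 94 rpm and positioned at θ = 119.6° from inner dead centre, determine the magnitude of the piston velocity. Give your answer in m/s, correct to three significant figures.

ω = 2π·94/60 = 9.844 rad/s
For an in-line slider-crank, x = r cosθ + √(L² − r² sin²θ), so v = −rω sinθ·[1 + r cosθ/√(L² − r² sin²θ)].
With r = 0.0537 m, L = 0.2309 m, θ = 119.6°: √(L² − r² sin²θ) = 0.22613 m.
v = −0.0537·9.844·0.86949·[1 + 0.0537·-0.49394/0.22613] = -0.40571 m/s.
|v| = 0.40571 m/s.

0.406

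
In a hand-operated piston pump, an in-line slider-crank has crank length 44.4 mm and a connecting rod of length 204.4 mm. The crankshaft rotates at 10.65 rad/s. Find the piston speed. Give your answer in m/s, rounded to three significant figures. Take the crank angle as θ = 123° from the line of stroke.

0.349

ω = 10.65 rad/s
For an in-line slider-crank, x = r cosθ + √(L² − r² sin²θ), so v = −rω sinθ·[1 + r cosθ/√(L² − r² sin²θ)].
With r = 0.0444 m, L = 0.2044 m, θ = 123°: √(L² − r² sin²θ) = 0.20098 m.
v = −0.0444·10.65·0.83867·[1 + 0.0444·-0.54464/0.20098] = -0.34886 m/s.
|v| = 0.34886 m/s.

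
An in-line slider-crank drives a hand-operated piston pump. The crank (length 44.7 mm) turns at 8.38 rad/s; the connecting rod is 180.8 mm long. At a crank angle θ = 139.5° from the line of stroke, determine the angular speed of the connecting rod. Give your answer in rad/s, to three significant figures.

ω = 8.38 rad/s
The rod makes angle φ with the slider axis where L sinφ = r sinθ; differentiating, L cosφ·φ̇ = r ω cosθ.
L cosφ = √(L² − r² sin²θ) = 0.17845 m.
|ω_rod| = r ω |cosθ| / √(L² − r² sin²θ) = 0.0447·8.38·0.76041/0.17845 = 1.5961 rad/s.

1.60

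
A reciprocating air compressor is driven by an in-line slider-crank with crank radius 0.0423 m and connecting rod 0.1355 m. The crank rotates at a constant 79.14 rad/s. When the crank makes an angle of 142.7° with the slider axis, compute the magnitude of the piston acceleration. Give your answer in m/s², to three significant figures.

186

ω = 79.14 rad/s
x(θ) = r cosθ + √(L² − r² sin²θ); with ω constant, a = ω²·d²x/dθ².
d²x/dθ² = −r cosθ − r²(cos2θ)/√u − r⁴ sin²2θ/(4u^{3/2}),  u = L² − r² sin²θ = 0.0177032 m².
Substituting r = 0.0423 m, L = 0.1355 m, θ = 142.7°: d²x/dθ² = +0.029762 m.
a = ω²·d²x/dθ² = (79.14)²·(+0.029762) = +186.4 m/s²;  |a| = 186.4 m/s².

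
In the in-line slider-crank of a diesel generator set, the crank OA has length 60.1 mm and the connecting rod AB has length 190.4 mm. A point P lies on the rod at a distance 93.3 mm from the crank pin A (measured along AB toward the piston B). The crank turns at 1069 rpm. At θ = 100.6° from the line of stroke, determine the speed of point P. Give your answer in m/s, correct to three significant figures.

6.45

ω = 111.9 rad/s.  Crank-pin speed |V_A| = rω = 6.7279 m/s, perpendicular to OA.
Rod angle: sinφ = −(r/L) sinθ ⇒ φ = -18.075°; ω_rod = −rω cosθ/√(L²−r²sin²θ) = +6.8375 rad/s.
V_P = V_A + ω_rod × AP, with AP = 0.0933 m along the rod.
Components: V_Px = −rω sinθ − a·ω_rod·sinφ = -6.4152 m/s;  V_Py = rω cosθ + a·ω_rod·cosφ = -0.63116 m/s.
|V_P| = √(V_Px² + V_Py²) = 6.4462 m/s.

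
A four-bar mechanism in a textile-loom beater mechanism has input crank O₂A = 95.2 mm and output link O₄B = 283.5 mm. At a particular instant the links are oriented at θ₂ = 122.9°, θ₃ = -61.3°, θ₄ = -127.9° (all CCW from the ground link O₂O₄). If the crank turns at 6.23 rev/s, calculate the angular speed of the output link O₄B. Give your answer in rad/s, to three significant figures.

ω₂ = 39.14 rad/s (from 6.23 rev/s).
Differentiating the loop-closure r₂e^{iθ₂}+r₃e^{iθ₃}=r₁+r₄e^{iθ₄} gives r₂ω₂e^{iθ₂}+r₃ω₃e^{iθ₃}=r₄ω₄e^{iθ₄}.
Eliminating the other unknown: ω₄ = r₂ω₂ sin(θ₂−θ₃) / [r₄ sin(θ₄−θ₃)].
Numerator sine = -0.07324; denominator sine = -0.91775.
Result = 0.0952·39.14·(-0.07324) / (0.2835·(-0.91775)) = +1.049 rad/s; magnitude 1.049 rad/s.

1.05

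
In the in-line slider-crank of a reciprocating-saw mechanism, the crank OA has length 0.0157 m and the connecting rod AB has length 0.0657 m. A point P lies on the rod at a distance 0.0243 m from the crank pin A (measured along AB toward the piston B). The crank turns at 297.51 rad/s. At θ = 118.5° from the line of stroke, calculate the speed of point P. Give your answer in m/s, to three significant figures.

ω = 297.5 rad/s.  Crank-pin speed |V_A| = rω = 4.6709 m/s, perpendicular to OA.
Rod angle: sinφ = −(r/L) sinθ ⇒ φ = -12.123°; ω_rod = −rω cosθ/√(L²−r²sin²θ) = +34.697 rad/s.
V_P = V_A + ω_rod × AP, with AP = 0.0243 m along the rod.
Components: V_Px = −rω sinθ − a·ω_rod·sinφ = -3.9278 m/s;  V_Py = rω cosθ + a·ω_rod·cosφ = -1.4044 m/s.
|V_P| = √(V_Px² + V_Py²) = 4.1713 m/s.

4.17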